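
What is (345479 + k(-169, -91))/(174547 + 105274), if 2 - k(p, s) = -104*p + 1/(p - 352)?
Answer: 170838506/145786741 ≈ 1.1718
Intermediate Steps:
k(p, s) = 2 - 1/(-352 + p) + 104*p (k(p, s) = 2 - (-104*p + 1/(p - 352)) = 2 - (-104*p + 1/(-352 + p)) = 2 - (1/(-352 + p) - 104*p) = 2 + (-1/(-352 + p) + 104*p) = 2 - 1/(-352 + p) + 104*p)
(345479 + k(-169, -91))/(174547 + 105274) = (345479 + (-705 - 36606*(-169) + 104*(-169)**2)/(-352 - 169))/(174547 + 105274) = (345479 + (-705 + 6186414 + 104*28561)/(-521))/279821 = (345479 - (-705 + 6186414 + 2970344)/521)*(1/279821) = (345479 - 1/521*9156053)*(1/279821) = (345479 - 9156053/521)*(1/279821) = (170838506/521)*(1/279821) = 170838506/145786741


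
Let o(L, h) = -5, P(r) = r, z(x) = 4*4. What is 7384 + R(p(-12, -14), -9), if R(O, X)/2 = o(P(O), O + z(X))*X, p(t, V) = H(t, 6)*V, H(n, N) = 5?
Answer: 7474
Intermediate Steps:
z(x) = 16
p(t, V) = 5*V
R(O, X) = -10*X (R(O, X) = 2*(-5*X) = -10*X)
7384 + R(p(-12, -14), -9) = 7384 - 10*(-9) = 7384 + 90 = 7474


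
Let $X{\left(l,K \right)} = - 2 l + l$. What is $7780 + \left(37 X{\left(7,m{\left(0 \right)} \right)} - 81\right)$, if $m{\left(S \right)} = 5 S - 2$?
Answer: $7440$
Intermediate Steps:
$m{\left(S \right)} = -2 + 5 S$
$X{\left(l,K \right)} = - l$
$7780 + \left(37 X{\left(7,m{\left(0 \right)} \right)} - 81\right) = 7780 + \left(37 \left(\left(-1\right) 7\right) - 81\right) = 7780 + \left(37 \left(-7\right) - 81\right) = 7780 - 340 = 7440$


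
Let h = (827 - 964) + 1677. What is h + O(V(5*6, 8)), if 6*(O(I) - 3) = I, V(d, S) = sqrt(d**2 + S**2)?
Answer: 1543 + sqrt(241)/3 ≈ 1548.2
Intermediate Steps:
h = 1540 (h = -137 + 1677 = 1540)
V(d, S) = sqrt(S**2 + d**2)
O(I) = 3 + I/6
h + O(V(5*6, 8)) = 1540 + (3 + sqrt(8**2 + (5*6)**2)/6) = 1540 + (3 + sqrt(64 + 30**2)/6) = 1540 + (3 + sqrt(64 + 900)/6) = 1540 + (3 + sqrt(964)/6) = 1540 + (3 + (2*sqrt(241))/6) = 1540 + (3 + sqrt(241)/3) = 1543 + sqrt(241)/3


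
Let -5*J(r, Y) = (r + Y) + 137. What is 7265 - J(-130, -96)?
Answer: 36236/5 ≈ 7247.2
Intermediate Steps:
J(r, Y) = -137/5 - Y/5 - r/5 (J(r, Y) = -((r + Y) + 137)/5 = -((Y + r) + 137)/5 = -(137 + Y + r)/5 = -137/5 - Y/5 - r/5)
7265 - J(-130, -96) = 7265 - (-137/5 - 1/5*(-96) - 1/5*(-130)) = 7265 - (-137/5 + 96/5 + 26) = 7265 - 1*89/5 = 7265 - 89/5 = 36236/5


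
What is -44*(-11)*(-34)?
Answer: -16456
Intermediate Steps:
-44*(-11)*(-34) = 484*(-34) = -16456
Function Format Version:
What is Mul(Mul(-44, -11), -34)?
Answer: -16456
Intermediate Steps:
Mul(Mul(-44, -11), -34) = Mul(484, -34) = -16456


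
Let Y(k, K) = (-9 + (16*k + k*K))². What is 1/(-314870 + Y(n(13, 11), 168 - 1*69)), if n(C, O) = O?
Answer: 1/1262666 ≈ 7.9198e-7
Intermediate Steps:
Y(k, K) = (-9 + 16*k + K*k)² (Y(k, K) = (-9 + (16*k + K*k))² = (-9 + 16*k + K*k)²)
1/(-314870 + Y(n(13, 11), 168 - 1*69)) = 1/(-314870 + (-9 + 16*11 + (168 - 1*69)*11)²) = 1/(-314870 + (-9 + 176 + (168 - 69)*11)²) = 1/(-314870 + (-9 + 176 + 99*11)²) = 1/(-314870 + (-9 + 176 + 1089)²) = 1/(-314870 + 1256²) = 1/(-314870 + 1577536) = 1/1262666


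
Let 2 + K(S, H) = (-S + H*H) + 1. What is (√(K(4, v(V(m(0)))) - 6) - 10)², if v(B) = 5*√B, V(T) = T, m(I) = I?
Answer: (10 - I*√11)² ≈ 89.0 - 66.333*I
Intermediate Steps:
K(S, H) = -1 + H² - S (K(S, H) = -2 + ((-S + H*H) + 1) = -2 + ((-S + H²) + 1) = -2 + ((H² - S) + 1) = -2 + (1 + H² - S) = -1 + H² - S)
(√(K(4, v(V(m(0)))) - 6) - 10)² = (√((-1 + (5*√0)² - 1*4) - 6) - 10)² = (√((-1 + (5*0)² - 4) - 6) - 10)² = (√((-1 + 0² - 4) - 6) - 10)² = (√((-1 + 0 - 4) - 6) - 10)² = (√(-5 - 6) - 10)² = (√(-11) - 10)² = (I*√11 - 10)² = (-10 + I*√11)²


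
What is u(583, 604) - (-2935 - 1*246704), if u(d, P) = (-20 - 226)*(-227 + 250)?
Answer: 243981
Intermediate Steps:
u(d, P) = -5658 (u(d, P) = -246*23 = -5658)
u(583, 604) - (-2935 - 1*246704) = -5658 - (-2935 - 1*246704) = -5658 - (-2935 - 246704) = -5658 - 1*(-249639) = -5658 + 249639 = 243981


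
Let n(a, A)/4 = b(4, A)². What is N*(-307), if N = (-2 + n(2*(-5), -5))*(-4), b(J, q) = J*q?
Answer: 1962344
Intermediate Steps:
n(a, A) = 64*A² (n(a, A) = 4*(4*A)² = 4*(16*A²) = 64*A²)
N = -6392 (N = (-2 + 64*(-5)²)*(-4) = (-2 + 64*25)*(-4) = (-2 + 1600)*(-4) = 1598*(-4) = -6392)
N*(-307) = -6392*(-307) = 1962344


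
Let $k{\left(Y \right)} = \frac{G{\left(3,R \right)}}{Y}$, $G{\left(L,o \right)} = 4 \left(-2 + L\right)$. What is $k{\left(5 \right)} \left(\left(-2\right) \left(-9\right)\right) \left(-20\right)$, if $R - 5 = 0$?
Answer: $-288$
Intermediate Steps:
$R = 5$ ($R = 5 + 0 = 5$)
$G{\left(L,o \right)} = -8 + 4 L$
$k{\left(Y \right)} = \frac{4}{Y}$ ($k{\left(Y \right)} = \frac{-8 + 4 \cdot 3}{Y} = \frac{-8 + 12}{Y} = \frac{4}{Y}$)
$k{\left(5 \right)} \left(\left(-2\right) \left(-9\right)\right) \left(-20\right) = \frac{4}{5} \left(\left(-2\right) \left(-9\right)\right) \left(-20\right) = 4 \cdot \frac{1}{5} \cdot 18 \left(-20\right) = \frac{4}{5} \cdot 18 \left(-20\right) = \frac{72}{5} \left(-20\right) = -288$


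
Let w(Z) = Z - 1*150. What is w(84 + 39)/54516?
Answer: -9/18172 ≈ -0.00049527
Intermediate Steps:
w(Z) = -150 + Z (w(Z) = Z - 150 = -150 + Z)
w(84 + 39)/54516 = (-150 + (84 + 39))/54516 = (-150 + 123)*(1/54516) = -27*1/54516 = -9/18172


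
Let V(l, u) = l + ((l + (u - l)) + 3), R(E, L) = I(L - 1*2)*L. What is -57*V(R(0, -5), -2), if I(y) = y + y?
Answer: -4047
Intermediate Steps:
I(y) = 2*y
R(E, L) = L*(-4 + 2*L) (R(E, L) = (2*(L - 1*2))*L = (2*(L - 2))*L = (2*(-2 + L))*L = (-4 + 2*L)*L = L*(-4 + 2*L))
V(l, u) = 3 + l + u (V(l, u) = l + (u + 3) = l + (3 + u) = 3 + l + u)
-57*V(R(0, -5), -2) = -57*(3 + 2*(-5)*(-2 - 5) - 2) = -57*(3 + 2*(-5)*(-7) - 2) = -57*(3 + 70 - 2) = -57*71 = -4047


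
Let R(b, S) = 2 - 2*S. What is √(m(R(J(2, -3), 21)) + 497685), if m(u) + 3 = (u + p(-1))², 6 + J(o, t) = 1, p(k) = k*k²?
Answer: √499363 ≈ 706.66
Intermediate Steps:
p(k) = k³
J(o, t) = -5 (J(o, t) = -6 + 1 = -5)
m(u) = -3 + (-1 + u)² (m(u) = -3 + (u + (-1)³)² = -3 + (u - 1)² = -3 + (-1 + u)²)
√(m(R(J(2, -3), 21)) + 497685) = √((-3 + (-1 + (2 - 2*21))²) + 497685) = √((-3 + (-1 + (2 - 42))²) + 497685) = √((-3 + (-1 - 40)²) + 497685) = √((-3 + (-41)²) + 497685) = √((-3 + 1681) + 497685) = √(1678 + 497685) = √499363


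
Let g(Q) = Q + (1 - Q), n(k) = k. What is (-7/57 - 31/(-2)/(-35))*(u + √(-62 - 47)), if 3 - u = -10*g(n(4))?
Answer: -29341/3990 - 2257*I*√109/3990 ≈ -7.3536 - 5.9057*I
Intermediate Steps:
g(Q) = 1
u = 13 (u = 3 - (-10) = 3 - 1*(-10) = 3 + 10 = 13)
(-7/57 - 31/(-2)/(-35))*(u + √(-62 - 47)) = (-7/57 - 31/(-2)/(-35))*(13 + √(-62 - 47)) = (-7*1/57 - 31*(-½)*(-1/35))*(13 + √(-109)) = (-7/57 + (31/2)*(-1/35))*(13 + I*√109) = (-7/57 - 31/70)*(13 + I*√109) = -2257*(13 + I*√109)/3990 = -29341/3990 - 2257*I*√109/3990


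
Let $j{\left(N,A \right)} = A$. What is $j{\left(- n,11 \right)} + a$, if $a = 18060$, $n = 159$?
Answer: $18071$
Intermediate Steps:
$j{\left(- n,11 \right)} + a = 11 + 18060 = 18071$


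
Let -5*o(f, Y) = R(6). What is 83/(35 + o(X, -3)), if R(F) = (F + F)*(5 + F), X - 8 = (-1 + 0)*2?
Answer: 415/43 ≈ 9.6512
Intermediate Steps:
X = 6 (X = 8 + (-1 + 0)*2 = 8 - 1*2 = 8 - 2 = 6)
R(F) = 2*F*(5 + F) (R(F) = (2*F)*(5 + F) = 2*F*(5 + F))
o(f, Y) = -132/5 (o(f, Y) = -2*6*(5 + 6)/5 = -2*6*11/5 = -⅕*132 = -132/5)
83/(35 + o(X, -3)) = 83/(35 - 132/5) = 83/(43/5) = (5/43)*83 = 415/43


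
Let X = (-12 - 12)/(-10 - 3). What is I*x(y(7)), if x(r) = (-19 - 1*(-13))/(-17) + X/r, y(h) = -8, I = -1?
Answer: -27/221 ≈ -0.12217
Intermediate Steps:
X = 24/13 (X = -24/(-13) = -24*(-1/13) = 24/13 ≈ 1.8462)
x(r) = 6/17 + 24/(13*r) (x(r) = (-19 - 1*(-13))/(-17) + 24/(13*r) = (-19 + 13)*(-1/17) + 24/(13*r) = -6*(-1/17) + 24/(13*r) = 6/17 + 24/(13*r))
I*x(y(7)) = -6*(68 + 13*(-8))/(221*(-8)) = -6*(-1)*(68 - 104)/(221*8) = -6*(-1)*(-36)/(221*8) = -1*27/221 = -27/221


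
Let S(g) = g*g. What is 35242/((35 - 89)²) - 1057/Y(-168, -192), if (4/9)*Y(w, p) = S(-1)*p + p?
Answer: 310475/23328 ≈ 13.309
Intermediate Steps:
S(g) = g²
Y(w, p) = 9*p/2 (Y(w, p) = 9*((-1)²*p + p)/4 = 9*(1*p + p)/4 = 9*(p + p)/4 = 9*(2*p)/4 = 9*p/2)
35242/((35 - 89)²) - 1057/Y(-168, -192) = 35242/((35 - 89)²) - 1057/((9/2)*(-192)) = 35242/((-54)²) - 1057/(-864) = 35242/2916 - 1057*(-1/864) = 35242*(1/2916) + 1057/864 = 17621/1458 + 1057/864 = 310475/23328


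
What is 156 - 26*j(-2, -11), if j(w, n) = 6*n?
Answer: 1872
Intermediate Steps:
156 - 26*j(-2, -11) = 156 - 156*(-11) = 156 - 26*(-66) = 156 + 1716 = 1872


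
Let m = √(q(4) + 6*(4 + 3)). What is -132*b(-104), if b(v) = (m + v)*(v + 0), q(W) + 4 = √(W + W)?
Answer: -1427712 + 13728*√(38 + 2*√2) ≈ -1.3400e+6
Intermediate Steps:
q(W) = -4 + √2*√W (q(W) = -4 + √(W + W) = -4 + √(2*W) = -4 + √2*√W)
m = √(38 + 2*√2) (m = √((-4 + √2*√4) + 6*(4 + 3)) = √((-4 + √2*2) + 6*7) = √((-4 + 2*√2) + 42) = √(38 + 2*√2) ≈ 6.3897)
b(v) = v*(v + √(38 + 2*√2)) (b(v) = (√(38 + 2*√2) + v)*(v + 0) = (v + √(38 + 2*√2))*v = v*(v + √(38 + 2*√2)))
-132*b(-104) = -(-13728)*(-104 + √(38 + 2*√2)) = -132*(10816 - 104*√(38 + 2*√2)) = -1427712 + 13728*√(38 + 2*√2)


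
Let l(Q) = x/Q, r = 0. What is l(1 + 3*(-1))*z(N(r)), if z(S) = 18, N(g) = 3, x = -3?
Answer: 27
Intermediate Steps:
l(Q) = -3/Q
l(1 + 3*(-1))*z(N(r)) = -3/(1 + 3*(-1))*18 = -3/(1 - 3)*18 = -3/(-2)*18 = -3*(-½)*18 = (3/2)*18 = 27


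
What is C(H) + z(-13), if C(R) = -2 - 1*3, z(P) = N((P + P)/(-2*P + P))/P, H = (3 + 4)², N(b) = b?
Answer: -63/13 ≈ -4.8462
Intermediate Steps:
H = 49 (H = 7² = 49)
z(P) = -2/P (z(P) = ((P + P)/(-2*P + P))/P = ((2*P)/((-P)))/P = ((2*P)*(-1/P))/P = -2/P)
C(R) = -5 (C(R) = -2 - 3 = -5)
C(H) + z(-13) = -5 - 2/(-13) = -5 - 2*(-1/13) = -5 + 2/13 = -63/13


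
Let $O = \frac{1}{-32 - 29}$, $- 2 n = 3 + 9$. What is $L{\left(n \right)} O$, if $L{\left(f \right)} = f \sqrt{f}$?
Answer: $\frac{6 i \sqrt{6}}{61} \approx 0.24093 i$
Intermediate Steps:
$n = -6$ ($n = - \frac{3 + 9}{2} = \left(- \frac{1}{2}\right) 12 = -6$)
$L{\left(f \right)} = f^{\frac{3}{2}}$
$O = - \frac{1}{61}$ ($O = \frac{1}{-61} = - \frac{1}{61} \approx -0.016393$)
$L{\left(n \right)} O = \left(-6\right)^{\frac{3}{2}} \left(- \frac{1}{61}\right) = - 6 i \sqrt{6} \left(- \frac{1}{61}\right) = \frac{6 i \sqrt{6}}{61}$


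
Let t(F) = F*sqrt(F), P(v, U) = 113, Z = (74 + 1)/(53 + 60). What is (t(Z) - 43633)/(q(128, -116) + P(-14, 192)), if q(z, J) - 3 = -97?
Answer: -43633/19 + 375*sqrt(339)/242611 ≈ -2296.4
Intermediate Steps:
q(z, J) = -94 (q(z, J) = 3 - 97 = -94)
Z = 75/113 ≈ 0.66372
t(F) = F**(3/2)
(t(Z) - 43633)/(q(128, -116) + P(-14, 192)) = ((75/113)**(3/2) - 43633)/(-94 + 113) = (375*sqrt(339)/12769 - 43633)/19 = (-43633 + 375*sqrt(339)/12769)*(1/19) = -43633/19 + 375*sqrt(339)/242611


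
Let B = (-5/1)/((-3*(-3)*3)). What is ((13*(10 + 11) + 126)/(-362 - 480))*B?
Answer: 665/7578 ≈ 0.087754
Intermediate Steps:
B = -5/27 (B = (-5*1)/((9*3)) = -5/27 ≈ -0.18519)
((13*(10 + 11) + 126)/(-362 - 480))*B = ((13*(10 + 11) + 126)/(-362 - 480))*(-5/27) = ((13*21 + 126)/(-842))*(-5/27) = ((273 + 126)*(-1/842))*(-5/27) = (399*(-1/842))*(-5/27) = -399/842*(-5/27) = 665/7578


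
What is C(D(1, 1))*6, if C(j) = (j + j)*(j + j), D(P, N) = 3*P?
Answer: 216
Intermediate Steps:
C(j) = 4*j² (C(j) = (2*j)*(2*j) = 4*j²)
C(D(1, 1))*6 = (4*(3*1)²)*6 = (4*3²)*6 = (4*9)*6 = 36*6 = 216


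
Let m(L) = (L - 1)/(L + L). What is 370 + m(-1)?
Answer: 371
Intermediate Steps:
m(L) = (-1 + L)/(2*L) (m(L) = (-1 + L)/((2*L)) = (-1 + L)*(1/(2*L)) = (-1 + L)/(2*L))
370 + m(-1) = 370 + (1/2)*(-1 - 1)/(-1) = 370 + (1/2)*(-1)*(-2) = 370 + 1 = 371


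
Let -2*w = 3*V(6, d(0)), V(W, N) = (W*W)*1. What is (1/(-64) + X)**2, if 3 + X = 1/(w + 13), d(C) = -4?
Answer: 63632529/6885376 ≈ 9.2417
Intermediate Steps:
V(W, N) = W**2 (V(W, N) = W**2*1 = W**2)
w = -54 (w = -3*6**2/2 = -3*36/2 = -1/2*108 = -54)
X = -124/41 (X = -3 + 1/(-54 + 13) = -3 + 1/(-41) = -3 - 1/41 = -124/41 ≈ -3.0244)
(1/(-64) + X)**2 = (1/(-64) - 124/41)**2 = (-1/64 - 124/41)**2 = (-7977/2624)**2 = 63632529/6885376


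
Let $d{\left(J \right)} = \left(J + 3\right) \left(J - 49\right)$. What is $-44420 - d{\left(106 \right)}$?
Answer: $-50633$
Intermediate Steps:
$d{\left(J \right)} = \left(-49 + J\right) \left(3 + J\right)$ ($d{\left(J \right)} = \left(3 + J\right) \left(-49 + J\right) = \left(-49 + J\right) \left(3 + J\right)$)
$-44420 - d{\left(106 \right)} = -44420 - \left(-147 + 106^{2} - 4876\right) = -44420 - \left(-147 + 11236 - 4876\right) = -44420 - 6213 = -50633$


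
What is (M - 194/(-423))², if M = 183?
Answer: 6022225609/178929 ≈ 33657.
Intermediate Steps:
(M - 194/(-423))² = (183 - 194/(-423))² = (183 - 194*(-1/423))² = (183 + 194/423)² = (77603/423)² = 6022225609/178929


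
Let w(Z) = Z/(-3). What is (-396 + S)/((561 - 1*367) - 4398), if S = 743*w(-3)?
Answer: -347/4204 ≈ -0.082540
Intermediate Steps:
w(Z) = -Z/3 (w(Z) = Z*(-1/3) = -Z/3)
S = 743 (S = 743*(-1/3*(-3)) = 743*1 = 743)
(-396 + S)/((561 - 1*367) - 4398) = (-396 + 743)/((561 - 1*367) - 4398) = 347/((561 - 367) - 4398) = 347/(194 - 4398) = 347/(-4204) = 347*(-1/4204) = -347/4204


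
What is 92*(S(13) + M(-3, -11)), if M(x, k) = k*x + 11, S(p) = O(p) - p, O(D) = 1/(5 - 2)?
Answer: 8648/3 ≈ 2882.7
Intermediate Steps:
O(D) = 1/3
S(p) = 1/3 - p
M(x, k) = 11 + k*x
92*(S(13) + M(-3, -11)) = 92*((1/3 - 1*13) + (11 - 11*(-3))) = 92*((1/3 - 13) + (11 + 33)) = 92*(-38/3 + 44) = 92*(94/3) = 8648/3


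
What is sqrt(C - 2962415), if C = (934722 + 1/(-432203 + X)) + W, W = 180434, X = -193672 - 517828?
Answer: I*sqrt(2416319238578188834)/1143703 ≈ 1359.1*I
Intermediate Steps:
X = -711500
C = 1275407262667/1143703 (C = (934722 + 1/(-432203 - 711500)) + 180434 = (934722 + 1/(-1143703)) + 180434 = (934722 - 1/1143703) + 180434 = 1069044355565/1143703 + 180434 = 1275407262667/1143703 ≈ 1.1152e+6)
sqrt(C - 2962415) = sqrt(1275407262667/1143703 - 2962415) = sqrt(-2112715660078/1143703) = I*sqrt(2416319238578188834)/1143703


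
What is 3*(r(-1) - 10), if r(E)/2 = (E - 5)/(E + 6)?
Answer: -186/5 ≈ -37.200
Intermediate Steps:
r(E) = 2*(-5 + E)/(6 + E) (r(E) = 2*((E - 5)/(E + 6)) = 2*((-5 + E)/(6 + E)) = 2*(-5 + E)/(6 + E))
3*(r(-1) - 10) = 3*(2*(-5 - 1)/(6 - 1) - 10) = 3*(2*(-6)/5 - 10) = 3*(2*(1/5)*(-6) - 10) = 3*(-12/5 - 10) = 3*(-62/5) = -186/5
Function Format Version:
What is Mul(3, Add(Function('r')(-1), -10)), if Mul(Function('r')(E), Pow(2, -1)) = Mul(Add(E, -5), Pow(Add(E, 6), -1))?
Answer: Rational(-186, 5) ≈ -37.200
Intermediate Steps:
Function('r')(E) = Mul(2, Pow(Add(6, E), -1), Add(-5, E)) (Function('r')(E) = Mul(2, Mul(Add(E, -5), Pow(Add(E, 6), -1))) = Mul(2, Mul(Add(-5, E), Pow(Add(6, E), -1))) = Mul(2, Mul(Pow(Add(6, E), -1), Add(-5, E))) = Mul(2, Pow(Add(6, E), -1), Add(-5, E)))
Mul(3, Add(Function('r')(-1), -10)) = Mul(3, Add(Mul(2, Pow(Add(6, -1), -1), Add(-5, -1)), -10)) = Mul(3, Add(Mul(2, Pow(5, -1), -6), -10)) = Mul(3, Add(Mul(2, Rational(1, 5), -6), -10)) = Mul(3, Add(Rational(-12, 5), -10)) = Mul(3, Rational(-62, 5)) = Rational(-186, 5)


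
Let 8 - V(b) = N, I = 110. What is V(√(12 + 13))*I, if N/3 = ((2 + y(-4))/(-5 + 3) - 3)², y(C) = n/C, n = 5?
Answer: -92125/32 ≈ -2878.9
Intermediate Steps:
y(C) = 5/C
N = 2187/64 (N = 3*((2 + 5/(-4))/(-5 + 3) - 3)² = 3*((2 + 5*(-¼))/(-2) - 3)² = 3*((2 - 5/4)*(-½) - 3)² = 3*((¾)*(-½) - 3)² = 3*(-3/8 - 3)² = 3*(-27/8)² = 3*(729/64) = 2187/64 ≈ 34.172)
V(b) = -1675/64 (V(b) = 8 - 1*2187/64 = 8 - 2187/64 = -1675/64)
V(√(12 + 13))*I = -1675/64*110 = -92125/32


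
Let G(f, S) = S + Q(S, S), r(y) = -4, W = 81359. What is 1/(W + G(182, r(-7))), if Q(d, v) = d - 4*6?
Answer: 1/81327 ≈ 1.2296e-5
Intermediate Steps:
Q(d, v) = -24 + d (Q(d, v) = d - 24 = -24 + d)
G(f, S) = -24 + 2*S (G(f, S) = S + (-24 + S) = -24 + 2*S)
1/(W + G(182, r(-7))) = 1/(81359 + (-24 + 2*(-4))) = 1/(81359 + (-24 - 8)) = 1/(81359 - 32) = 1/81327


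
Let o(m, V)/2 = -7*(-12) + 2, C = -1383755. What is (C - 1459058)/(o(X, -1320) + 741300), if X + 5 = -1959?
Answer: -2842813/741472 ≈ -3.8340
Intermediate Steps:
X = -1964 (X = -5 - 1959 = -1964)
o(m, V) = 172 (o(m, V) = 2*(-7*(-12) + 2) = 2*(84 + 2) = 2*86 = 172)
(C - 1459058)/(o(X, -1320) + 741300) = (-1383755 - 1459058)/(172 + 741300) = -2842813/741472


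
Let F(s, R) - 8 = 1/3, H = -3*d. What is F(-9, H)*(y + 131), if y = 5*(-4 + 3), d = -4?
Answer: 1050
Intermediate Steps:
H = 12 (H = -3*(-4) = 12)
F(s, R) = 25/3 (F(s, R) = 8 + 1/3 = 8 + 1*(⅓) = 8 + ⅓ = 25/3)
y = -5 (y = 5*(-1) = -5)
F(-9, H)*(y + 131) = 25*(-5 + 131)/3 = (25/3)*126 = 1050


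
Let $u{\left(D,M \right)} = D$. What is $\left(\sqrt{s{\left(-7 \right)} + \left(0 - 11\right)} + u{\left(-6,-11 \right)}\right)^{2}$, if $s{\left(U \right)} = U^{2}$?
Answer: $\left(6 - \sqrt{38}\right)^{2} \approx 0.027032$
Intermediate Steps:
$\left(\sqrt{s{\left(-7 \right)} + \left(0 - 11\right)} + u{\left(-6,-11 \right)}\right)^{2} = \left(\sqrt{\left(-7\right)^{2} + \left(0 - 11\right)} - 6\right)^{2} = \left(\sqrt{49 + \left(0 - 11\right)} - 6\right)^{2} = \left(\sqrt{49 - 11} - 6\right)^{2} = \left(\sqrt{38} - 6\right)^{2} = \left(-6 + \sqrt{38}\right)^{2}$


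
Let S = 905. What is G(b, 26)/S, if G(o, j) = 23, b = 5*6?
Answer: 23/905 ≈ 0.025414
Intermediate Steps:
b = 30
G(b, 26)/S = 23/905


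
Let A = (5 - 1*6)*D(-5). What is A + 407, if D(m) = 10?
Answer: 397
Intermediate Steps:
A = -10 (A = (5 - 1*6)*10 = (5 - 6)*10 = -1*10 = -10)
A + 407 = -10 + 407 = 397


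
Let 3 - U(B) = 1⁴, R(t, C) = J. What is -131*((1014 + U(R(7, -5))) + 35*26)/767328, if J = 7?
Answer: -42051/127888 ≈ -0.32881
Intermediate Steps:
R(t, C) = 7
U(B) = 2 (U(B) = 3 - 1*1⁴ = 3 - 1*1 = 3 - 1 = 2)
-131*((1014 + U(R(7, -5))) + 35*26)/767328 = -131*((1014 + 2) + 35*26)/767328 = -131*(1016 + 910)*(1/767328) = -131*1926*(1/767328) = -252306*1/767328 = -42051/127888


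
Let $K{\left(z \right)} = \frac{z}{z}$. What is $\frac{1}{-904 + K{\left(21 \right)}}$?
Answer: $- \frac{1}{903} \approx -0.0011074$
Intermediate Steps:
$K{\left(z \right)} = 1$
$\frac{1}{-904 + K{\left(21 \right)}} = \frac{1}{-904 + 1} = \frac{1}{-903} = - \frac{1}{903}$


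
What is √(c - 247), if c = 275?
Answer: 2*√7 ≈ 5.2915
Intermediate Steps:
√(c - 247) = √(275 - 247) = √28 = 2*√7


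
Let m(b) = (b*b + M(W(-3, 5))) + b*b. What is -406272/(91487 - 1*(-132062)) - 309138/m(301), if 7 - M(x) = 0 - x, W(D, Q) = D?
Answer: -23787735799/6751403349 ≈ -3.5234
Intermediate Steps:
M(x) = 7 + x (M(x) = 7 - (0 - x) = 7 - (-1)*x = 7 + x)
m(b) = 4 + 2*b**2 (m(b) = (b*b + (7 - 3)) + b*b = (b**2 + 4) + b**2 = (4 + b**2) + b**2 = 4 + 2*b**2)
-406272/(91487 - 1*(-132062)) - 309138/m(301) = -406272/(91487 - 1*(-132062)) - 309138/(4 + 2*301**2) = -406272/(91487 + 132062) - 309138/(4 + 2*90601) = -406272/223549 - 309138/(4 + 181202) = -406272*1/223549 - 309138/181206 = -406272/223549 - 309138*1/181206 = -406272/223549 - 51523/30201 = -23787735799/6751403349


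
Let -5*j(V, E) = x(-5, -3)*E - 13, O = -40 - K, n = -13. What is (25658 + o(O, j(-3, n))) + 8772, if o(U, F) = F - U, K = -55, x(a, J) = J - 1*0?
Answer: 172049/5 ≈ 34410.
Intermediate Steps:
x(a, J) = J (x(a, J) = J + 0 = J)
O = 15 (O = -40 - 1*(-55) = -40 + 55 = 15)
j(V, E) = 13/5 + 3*E/5 (j(V, E) = -(-3*E - 13)/5 = -(-13 - 3*E)/5 = 13/5 + 3*E/5)
(25658 + o(O, j(-3, n))) + 8772 = (25658 + ((13/5 + (⅗)*(-13)) - 1*15)) + 8772 = (25658 + ((13/5 - 39/5) - 15)) + 8772 = (25658 + (-26/5 - 15)) + 8772 = (25658 - 101/5) + 8772 = 128189/5 + 8772 = 172049/5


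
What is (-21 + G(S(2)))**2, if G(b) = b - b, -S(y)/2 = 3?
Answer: 441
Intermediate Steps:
S(y) = -6 (S(y) = -2*3 = -6)
G(b) = 0
(-21 + G(S(2)))**2 = (-21 + 0)**2 = (-21)**2 = 441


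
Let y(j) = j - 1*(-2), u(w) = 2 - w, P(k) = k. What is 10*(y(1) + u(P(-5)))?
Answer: 100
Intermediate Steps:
y(j) = 2 + j (y(j) = j + 2 = 2 + j)
10*(y(1) + u(P(-5))) = 10*((2 + 1) + (2 - 1*(-5))) = 10*(3 + (2 + 5)) = 10*(3 + 7) = 10*10 = 100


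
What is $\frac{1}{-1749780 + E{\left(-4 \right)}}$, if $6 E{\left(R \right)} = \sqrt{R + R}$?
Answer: $- \frac{7874010}{13777785217801} - \frac{3 i \sqrt{2}}{27555570435602} \approx -5.715 \cdot 10^{-7} - 1.5397 \cdot 10^{-13} i$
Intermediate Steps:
$E{\left(R \right)} = \frac{\sqrt{2} \sqrt{R}}{6}$ ($E{\left(R \right)} = \frac{\sqrt{R + R}}{6} = \frac{\sqrt{2 R}}{6} = \frac{\sqrt{2} \sqrt{R}}{6}$)
$\frac{1}{-1749780 + E{\left(-4 \right)}} = \frac{1}{-1749780 + \frac{\sqrt{2} \sqrt{-4}}{6}} = \frac{1}{-1749780 + \frac{\sqrt{2} \cdot 2 i}{6}} = \frac{1}{-1749780 + \frac{i \sqrt{2}}{3}}$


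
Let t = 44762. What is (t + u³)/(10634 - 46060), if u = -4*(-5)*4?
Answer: -278381/17713 ≈ -15.716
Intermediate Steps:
u = 80 (u = 20*4 = 80)
(t + u³)/(10634 - 46060) = (44762 + 80³)/(10634 - 46060) = (44762 + 512000)/(-35426) = 556762*(-1/35426) = -278381/17713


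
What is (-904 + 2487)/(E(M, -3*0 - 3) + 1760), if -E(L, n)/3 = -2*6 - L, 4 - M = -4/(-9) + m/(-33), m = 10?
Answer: 52239/59650 ≈ 0.87576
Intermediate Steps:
M = 382/99 (M = 4 - (-4/(-9) + 10/(-33)) = 4 - (-4*(-⅑) + 10*(-1/33)) = 4 - (4/9 - 10/33) = 4 - 1*14/99 = 4 - 14/99 = 382/99 ≈ 3.8586)
E(L, n) = 36 + 3*L (E(L, n) = -3*(-2*6 - L) = -3*(-12 - L) = 36 + 3*L)
(-904 + 2487)/(E(M, -3*0 - 3) + 1760) = (-904 + 2487)/((36 + 3*(382/99)) + 1760) = 1583/((36 + 382/33) + 1760) = 1583/(1570/33 + 1760) = 1583/(59650/33) = 1583*(33/59650) = 52239/59650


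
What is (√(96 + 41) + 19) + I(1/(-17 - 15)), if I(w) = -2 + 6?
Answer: 23 + √137 ≈ 34.705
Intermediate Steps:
I(w) = 4
(√(96 + 41) + 19) + I(1/(-17 - 15)) = (√(96 + 41) + 19) + 4 = (√137 + 19) + 4 = (19 + √137) + 4 = 23 + √137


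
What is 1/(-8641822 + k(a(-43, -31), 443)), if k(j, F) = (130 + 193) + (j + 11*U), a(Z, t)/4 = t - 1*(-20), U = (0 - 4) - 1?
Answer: -1/8641598 ≈ -1.1572e-7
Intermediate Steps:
U = -5 (U = -4 - 1 = -5)
a(Z, t) = 80 + 4*t (a(Z, t) = 4*(t - 1*(-20)) = 4*(t + 20) = 4*(20 + t) = 80 + 4*t)
k(j, F) = 268 + j (k(j, F) = (130 + 193) + (j + 11*(-5)) = 323 + (j - 55) = 323 + (-55 + j) = 268 + j)
1/(-8641822 + k(a(-43, -31), 443)) = 1/(-8641822 + (268 + (80 + 4*(-31)))) = 1/(-8641822 + (268 + (80 - 124))) = 1/(-8641822 + (268 - 44)) = 1/(-8641822 + 224) = 1/(-8641598) = -1/8641598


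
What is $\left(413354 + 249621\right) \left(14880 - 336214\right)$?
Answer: $-213036408650$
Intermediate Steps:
$\left(413354 + 249621\right) \left(14880 - 336214\right) = 662975 \left(-321334\right) = -213036408650$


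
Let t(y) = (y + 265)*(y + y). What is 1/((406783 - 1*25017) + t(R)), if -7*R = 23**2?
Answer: 49/17303626 ≈ 2.8318e-6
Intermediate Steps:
R = -529/7 (R = -1/7*23**2 = -1/7*529 = -529/7 ≈ -75.571)
t(y) = 2*y*(265 + y) (t(y) = (265 + y)*(2*y) = 2*y*(265 + y))
1/((406783 - 1*25017) + t(R)) = 1/((406783 - 1*25017) + 2*(-529/7)*(265 - 529/7)) = 1/((406783 - 25017) + 2*(-529/7)*(1326/7)) = 1/(381766 - 1402908/49) = 1/(17303626/49) = 49/17303626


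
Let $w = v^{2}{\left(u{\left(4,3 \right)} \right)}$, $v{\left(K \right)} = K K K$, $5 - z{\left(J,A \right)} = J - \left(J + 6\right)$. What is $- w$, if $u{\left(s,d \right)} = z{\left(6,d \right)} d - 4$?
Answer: $-594823321$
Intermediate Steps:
$z{\left(J,A \right)} = 11$ ($z{\left(J,A \right)} = 5 - \left(J - \left(J + 6\right)\right) = 5 - \left(J - \left(6 + J\right)\right) = 5 - -6 = 5 + 6 = 11$)
$u{\left(s,d \right)} = -4 + 11 d$ ($u{\left(s,d \right)} = 11 d - 4 = -4 + 11 d$)
$v{\left(K \right)} = K^{3}$ ($v{\left(K \right)} = K^{2} K = K^{3}$)
$w = 594823321$ ($w = \left(\left(-4 + 11 \cdot 3\right)^{3}\right)^{2} = \left(\left(-4 + 33\right)^{3}\right)^{2} = \left(29^{3}\right)^{2} = 24389^{2} = 594823321$)
$- w = \left(-1\right) 594823321 = -594823321$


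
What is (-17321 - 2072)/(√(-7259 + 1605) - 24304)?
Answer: 235663736/295345035 + 19393*I*√5654/590690070 ≈ 0.79793 + 0.0024687*I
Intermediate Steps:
(-17321 - 2072)/(√(-7259 + 1605) - 24304) = -19393/(√(-5654) - 24304) = -19393/(I*√5654 - 24304) = -19393/(-24304 + I*√5654)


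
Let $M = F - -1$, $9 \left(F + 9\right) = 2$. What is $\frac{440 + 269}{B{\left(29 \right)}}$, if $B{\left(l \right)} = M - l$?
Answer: $- \frac{6381}{331} \approx -19.278$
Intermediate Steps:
$F = - \frac{79}{9}$ ($F = -9 + \frac{1}{9} \cdot 2 = -9 + \frac{2}{9} = - \frac{79}{9} \approx -8.7778$)
$M = - \frac{70}{9}$ ($M = - \frac{79}{9} - -1 = - \frac{79}{9} + 1 = - \frac{70}{9} \approx -7.7778$)
$B{\left(l \right)} = - \frac{70}{9} - l$
$\frac{440 + 269}{B{\left(29 \right)}} = \frac{440 + 269}{- \frac{70}{9} - 29} = \frac{709}{- \frac{70}{9} - 29} = \frac{709}{- \frac{331}{9}} = 709 \left(- \frac{9}{331}\right) = - \frac{6381}{331}$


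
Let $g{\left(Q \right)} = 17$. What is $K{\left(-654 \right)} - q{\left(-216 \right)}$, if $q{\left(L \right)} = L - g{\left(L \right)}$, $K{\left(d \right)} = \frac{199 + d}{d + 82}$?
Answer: $\frac{10287}{44} \approx 233.8$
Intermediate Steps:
$K{\left(d \right)} = \frac{199 + d}{82 + d}$
$q{\left(L \right)} = -17 + L$ ($q{\left(L \right)} = L - 17 = -17 + L$)
$K{\left(-654 \right)} - q{\left(-216 \right)} = \frac{199 - 654}{82 - 654} - \left(-17 - 216\right) = \frac{1}{-572} \left(-455\right) - -233 = \left(- \frac{1}{572}\right) \left(-455\right) + 233 = \frac{35}{44} + 233 = \frac{10287}{44}$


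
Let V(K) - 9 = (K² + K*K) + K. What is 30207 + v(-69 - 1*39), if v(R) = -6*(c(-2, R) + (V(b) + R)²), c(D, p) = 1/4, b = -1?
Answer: -54837/2 ≈ -27419.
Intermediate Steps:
c(D, p) = ¼
V(K) = 9 + K + 2*K² (V(K) = 9 + ((K² + K*K) + K) = 9 + ((K² + K²) + K) = 9 + (2*K² + K) = 9 + (K + 2*K²) = 9 + K + 2*K²)
v(R) = -3/2 - 6*(10 + R)² (v(R) = -6*(¼ + ((9 - 1 + 2*(-1)²) + R)²) = -6*(¼ + ((9 - 1 + 2*1) + R)²) = -6*(¼ + ((9 - 1 + 2) + R)²) = -6*(¼ + (10 + R)²) = -3/2 - 6*(10 + R)²)
30207 + v(-69 - 1*39) = 30207 + (-3/2 - 6*(10 + (-69 - 1*39))²) = 30207 + (-3/2 - 6*(10 + (-69 - 39))²) = 30207 + (-3/2 - 6*(10 - 108)²) = 30207 + (-3/2 - 6*(-98)²) = 30207 + (-3/2 - 6*9604) = 30207 + (-3/2 - 57624) = 30207 - 115251/2 = -54837/2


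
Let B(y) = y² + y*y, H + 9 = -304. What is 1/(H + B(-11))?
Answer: -1/71 ≈ -0.014085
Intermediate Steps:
H = -313 (H = -9 - 304 = -313)
B(y) = 2*y² (B(y) = y² + y² = 2*y²)
1/(H + B(-11)) = 1/(-313 + 2*(-11)²) = 1/(-313 + 2*121) = 1/(-313 + 242) = 1/(-71) = -1/71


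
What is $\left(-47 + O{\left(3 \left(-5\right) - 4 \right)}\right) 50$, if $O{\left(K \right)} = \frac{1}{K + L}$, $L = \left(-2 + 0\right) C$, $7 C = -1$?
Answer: $- \frac{308200}{131} \approx -2352.7$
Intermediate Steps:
$C = - \frac{1}{7}$ ($C = \frac{1}{7} \left(-1\right) = - \frac{1}{7} \approx -0.14286$)
$L = \frac{2}{7}$ ($L = \left(-2 + 0\right) \left(- \frac{1}{7}\right) = \left(-2\right) \left(- \frac{1}{7}\right) = \frac{2}{7} \approx 0.28571$)
$O{\left(K \right)} = \frac{1}{\frac{2}{7} + K}$ ($O{\left(K \right)} = \frac{1}{K + \frac{2}{7}} = \frac{1}{\frac{2}{7} + K}$)
$\left(-47 + O{\left(3 \left(-5\right) - 4 \right)}\right) 50 = \left(-47 + \frac{7}{2 + 7 \left(3 \left(-5\right) - 4\right)}\right) 50 = \left(-47 + \frac{7}{2 + 7 \left(-15 - 4\right)}\right) 50 = \left(-47 + \frac{7}{2 + 7 \left(-19\right)}\right) 50 = \left(-47 + \frac{7}{2 - 133}\right) 50 = \left(-47 + \frac{7}{-131}\right) 50 = \left(-47 + 7 \left(- \frac{1}{131}\right)\right) 50 = \left(-47 - \frac{7}{131}\right) 50 = \left(- \frac{6164}{131}\right) 50 = - \frac{308200}{131}$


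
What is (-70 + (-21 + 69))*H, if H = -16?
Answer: 352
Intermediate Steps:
(-70 + (-21 + 69))*H = (-70 + (-21 + 69))*(-16) = (-70 + 48)*(-16) = -22*(-16) = 352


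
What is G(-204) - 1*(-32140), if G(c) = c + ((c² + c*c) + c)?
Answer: 114964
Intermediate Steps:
G(c) = 2*c + 2*c² (G(c) = c + ((c² + c²) + c) = c + (2*c² + c) = c + (c + 2*c²) = 2*c + 2*c²)
G(-204) - 1*(-32140) = 2*(-204)*(1 - 204) - 1*(-32140) = 2*(-204)*(-203) + 32140 = 82824 + 32140 = 114964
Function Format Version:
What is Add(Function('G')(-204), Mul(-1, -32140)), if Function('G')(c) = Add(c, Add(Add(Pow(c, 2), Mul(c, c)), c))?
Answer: 114964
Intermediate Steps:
Function('G')(c) = Add(Mul(2, c), Mul(2, Pow(c, 2))) (Function('G')(c) = Add(c, Add(Add(Pow(c, 2), Pow(c, 2)), c)) = Add(c, Add(Mul(2, Pow(c, 2)), c)) = Add(c, Add(c, Mul(2, Pow(c, 2)))) = Add(Mul(2, c), Mul(2, Pow(c, 2))))
Add(Function('G')(-204), Mul(-1, -32140)) = Add(Mul(2, -204, Add(1, -204)), Mul(-1, -32140)) = Add(Mul(2, -204, -203), 32140) = Add(82824, 32140) = 114964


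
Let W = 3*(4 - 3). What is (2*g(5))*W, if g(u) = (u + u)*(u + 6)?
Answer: 660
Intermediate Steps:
g(u) = 2*u*(6 + u) (g(u) = (2*u)*(6 + u) = 2*u*(6 + u))
W = 3 (W = 3*1 = 3)
(2*g(5))*W = (2*(2*5*(6 + 5)))*3 = (2*(2*5*11))*3 = (2*110)*3 = 220*3 = 660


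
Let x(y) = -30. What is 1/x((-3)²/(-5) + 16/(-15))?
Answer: -1/30 ≈ -0.033333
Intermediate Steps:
1/x((-3)²/(-5) + 16/(-15)) = 1/(-30) = -1/30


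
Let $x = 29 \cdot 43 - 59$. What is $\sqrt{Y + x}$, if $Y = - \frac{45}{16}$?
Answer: $\frac{21 \sqrt{43}}{4} \approx 34.427$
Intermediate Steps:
$x = 1188$ ($x = 1247 - 59 = 1188$)
$Y = - \frac{45}{16}$ ($Y = \left(-45\right) \frac{1}{16} = - \frac{45}{16} \approx -2.8125$)
$\sqrt{Y + x} = \sqrt{- \frac{45}{16} + 1188} = \sqrt{\frac{18963}{16}} = \frac{21 \sqrt{43}}{4}$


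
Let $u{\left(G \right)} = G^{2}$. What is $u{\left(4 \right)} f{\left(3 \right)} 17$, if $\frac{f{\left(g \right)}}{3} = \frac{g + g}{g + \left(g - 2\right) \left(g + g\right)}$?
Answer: $544$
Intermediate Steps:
$f{\left(g \right)} = \frac{6 g}{g + 2 g \left(-2 + g\right)}$ ($f{\left(g \right)} = 3 \frac{g + g}{g + \left(g - 2\right) \left(g + g\right)} = 3 \frac{2 g}{g + \left(-2 + g\right) 2 g} = 3 \frac{2 g}{g + 2 g \left(-2 + g\right)} = \frac{6 g}{g + 2 g \left(-2 + g\right)}$)
$u{\left(4 \right)} f{\left(3 \right)} 17 = 4^{2} \frac{6}{-3 + 2 \cdot 3} \cdot 17 = 16 \frac{6}{-3 + 6} \cdot 17 = 16 \cdot \frac{6}{3} \cdot 17 = 16 \cdot 6 \cdot \frac{1}{3} \cdot 17 = 16 \cdot 2 \cdot 17 = 32 \cdot 17 = 544$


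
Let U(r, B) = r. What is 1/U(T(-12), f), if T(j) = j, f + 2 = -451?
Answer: -1/12 ≈ -0.083333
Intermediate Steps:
f = -453 (f = -2 - 451 = -453)
1/U(T(-12), f) = 1/(-12) = -1/12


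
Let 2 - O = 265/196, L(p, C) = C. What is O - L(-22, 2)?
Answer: -265/196 ≈ -1.3520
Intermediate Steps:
O = 127/196 (O = 2 - 265/196 = 127/196 ≈ 0.64796)
O - L(-22, 2) = 127/196 - 1*2 = 127/196 - 2 = -265/196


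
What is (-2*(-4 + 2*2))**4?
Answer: 0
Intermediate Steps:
(-2*(-4 + 2*2))**4 = (-2*(-4 + 4))**4 = (-2*0)**4 = 0**4 = 0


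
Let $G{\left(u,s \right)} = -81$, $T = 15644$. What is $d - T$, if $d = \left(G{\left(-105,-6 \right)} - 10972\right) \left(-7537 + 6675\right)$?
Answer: $9512042$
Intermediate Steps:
$d = 9527686$ ($d = \left(-81 - 10972\right) \left(-7537 + 6675\right) = \left(-11053\right) \left(-862\right) = 9527686$)
$d - T = 9527686 - 15644 = 9512042$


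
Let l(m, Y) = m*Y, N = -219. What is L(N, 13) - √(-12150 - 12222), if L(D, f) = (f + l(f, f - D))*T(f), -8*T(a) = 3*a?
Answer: -118131/8 - 6*I*√677 ≈ -14766.0 - 156.12*I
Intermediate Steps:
T(a) = -3*a/8
l(m, Y) = Y*m
L(D, f) = -3*f*(f + f*(f - D))/8 (L(D, f) = (f + (f - D)*f)*(-3*f/8) = (f + f*(f - D))*(-3*f/8) = -3*f*(f + f*(f - D))/8)
L(N, 13) - √(-12150 - 12222) = (3/8)*13²*(-1 - 219 - 1*13) - √(-12150 - 12222) = (3/8)*169*(-1 - 219 - 13) - √(-24372) = (3/8)*169*(-233) - 6*I*√677 = -118131/8 - 6*I*√677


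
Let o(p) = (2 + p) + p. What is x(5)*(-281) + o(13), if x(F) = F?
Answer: -1377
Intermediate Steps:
o(p) = 2 + 2*p
x(5)*(-281) + o(13) = 5*(-281) + (2 + 2*13) = -1405 + (2 + 26) = -1405 + 28 = -1377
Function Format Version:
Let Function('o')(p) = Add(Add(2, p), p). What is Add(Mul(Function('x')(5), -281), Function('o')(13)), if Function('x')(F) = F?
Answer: -1377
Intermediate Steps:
Function('o')(p) = Add(2, Mul(2, p))
Add(Mul(Function('x')(5), -281), Function('o')(13)) = Add(Mul(5, -281), Add(2, Mul(2, 13))) = Add(-1405, Add(2, 26)) = Add(-1405, 28) = -1377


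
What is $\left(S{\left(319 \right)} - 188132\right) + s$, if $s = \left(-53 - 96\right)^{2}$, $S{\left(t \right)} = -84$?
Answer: $-166015$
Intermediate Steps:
$s = 22201$ ($s = \left(-149\right)^{2} = 22201$)
$\left(S{\left(319 \right)} - 188132\right) + s = \left(-84 - 188132\right) + 22201 = -188216 + 22201 = -166015$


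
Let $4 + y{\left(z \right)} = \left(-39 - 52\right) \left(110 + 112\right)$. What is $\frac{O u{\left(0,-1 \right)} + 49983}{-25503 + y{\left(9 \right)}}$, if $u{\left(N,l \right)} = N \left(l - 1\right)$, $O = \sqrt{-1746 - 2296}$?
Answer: $- \frac{49983}{45709} \approx -1.0935$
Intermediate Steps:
$O = i \sqrt{4042}$ ($O = \sqrt{-4042} = i \sqrt{4042} \approx 63.577 i$)
$u{\left(N,l \right)} = N \left(-1 + l\right)$
$y{\left(z \right)} = -20206$ ($y{\left(z \right)} = -4 + \left(-39 - 52\right) \left(110 + 112\right) = -4 - 20202 = -20206$)
$\frac{O u{\left(0,-1 \right)} + 49983}{-25503 + y{\left(9 \right)}} = \frac{i \sqrt{4042} \cdot 0 \left(-1 - 1\right) + 49983}{-25503 - 20206} = \frac{i \sqrt{4042} \cdot 0 \left(-2\right) + 49983}{-45709} = \left(i \sqrt{4042} \cdot 0 + 49983\right) \left(- \frac{1}{45709}\right) = \left(0 + 49983\right) \left(- \frac{1}{45709}\right) = 49983 \left(- \frac{1}{45709}\right) = - \frac{49983}{45709}$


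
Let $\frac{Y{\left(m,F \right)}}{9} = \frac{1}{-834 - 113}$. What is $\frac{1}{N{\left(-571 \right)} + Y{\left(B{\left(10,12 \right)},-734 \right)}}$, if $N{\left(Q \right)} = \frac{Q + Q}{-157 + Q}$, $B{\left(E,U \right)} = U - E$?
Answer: $\frac{344708}{537461} \approx 0.64136$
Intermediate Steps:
$Y{\left(m,F \right)} = - \frac{9}{947}$ ($Y{\left(m,F \right)} = \frac{9}{-834 - 113} = \frac{9}{-947} = 9 \left(- \frac{1}{947}\right) = - \frac{9}{947}$)
$N{\left(Q \right)} = \frac{2 Q}{-157 + Q}$
$\frac{1}{N{\left(-571 \right)} + Y{\left(B{\left(10,12 \right)},-734 \right)}} = \frac{1}{2 \left(-571\right) \frac{1}{-157 - 571} - \frac{9}{947}} = \frac{1}{2 \left(-571\right) \frac{1}{-728} - \frac{9}{947}} = \frac{1}{2 \left(-571\right) \left(- \frac{1}{728}\right) - \frac{9}{947}} = \frac{1}{\frac{571}{364} - \frac{9}{947}} = \frac{1}{\frac{537461}{344708}} = \frac{344708}{537461}$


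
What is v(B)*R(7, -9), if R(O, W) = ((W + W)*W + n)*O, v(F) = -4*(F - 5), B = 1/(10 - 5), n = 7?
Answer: 113568/5 ≈ 22714.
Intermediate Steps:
B = 1/5 ≈ 0.20000
v(F) = 20 - 4*F (v(F) = -4*(-5 + F) = 20 - 4*F)
R(O, W) = O*(7 + 2*W**2) (R(O, W) = ((W + W)*W + 7)*O = ((2*W)*W + 7)*O = (2*W**2 + 7)*O = (7 + 2*W**2)*O = O*(7 + 2*W**2))
v(B)*R(7, -9) = (20 - 4*1/5)*(7*(7 + 2*(-9)**2)) = (20 - 4/5)*(7*(7 + 2*81)) = 96*(7*(7 + 162))/5 = 96*(7*169)/5 = (96/5)*1183 = 113568/5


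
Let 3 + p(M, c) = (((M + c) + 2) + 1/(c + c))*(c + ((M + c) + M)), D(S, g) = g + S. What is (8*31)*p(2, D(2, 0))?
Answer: 11656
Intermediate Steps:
D(S, g) = S + g
p(M, c) = -3 + (2*M + 2*c)*(2 + M + c + 1/(2*c)) (p(M, c) = -3 + (((M + c) + 2) + 1/(c + c))*(c + ((M + c) + M)) = -3 + ((2 + M + c) + 1/(2*c))*(c + (c + 2*M)) = -3 + ((2 + M + c) + 1/(2*c))*(2*M + 2*c) = -3 + (2 + M + c + 1/(2*c))*(2*M + 2*c) = -3 + (2*M + 2*c)*(2 + M + c + 1/(2*c)))
(8*31)*p(2, D(2, 0)) = (8*31)*((2 + 2*(2 + 0)*(-1 + 2**2 + (2 + 0)**2 + 2*2 + 2*(2 + 0) + 2*2*(2 + 0)))/(2 + 0)) = 248*((2 + 2*2*(-1 + 4 + 2**2 + 4 + 2*2 + 2*2*2))/2) = 248*((2 + 2*2*(-1 + 4 + 4 + 4 + 4 + 8))/2) = 248*((2 + 2*2*23)/2) = 248*((2 + 92)/2) = 248*((1/2)*94) = 248*47 = 11656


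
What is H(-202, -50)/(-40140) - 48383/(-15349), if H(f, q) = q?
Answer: 194286107/61610886 ≈ 3.1534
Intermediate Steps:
H(-202, -50)/(-40140) - 48383/(-15349) = -50/(-40140) - 48383/(-15349) = -50*(-1/40140) - 48383*(-1/15349) = 5/4014 + 48383/15349 = 194286107/61610886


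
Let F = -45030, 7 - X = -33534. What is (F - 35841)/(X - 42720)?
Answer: 80871/9179 ≈ 8.8104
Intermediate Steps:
X = 33541 (X = 7 - 1*(-33534) = 7 + 33534 = 33541)
(F - 35841)/(X - 42720) = (-45030 - 35841)/(33541 - 42720) = -80871/(-9179) = -80871*(-1/9179) = 80871/9179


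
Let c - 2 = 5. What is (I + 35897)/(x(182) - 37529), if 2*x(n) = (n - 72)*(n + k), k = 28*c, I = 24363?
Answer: -60260/16739 ≈ -3.6000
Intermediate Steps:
c = 7 (c = 2 + 5 = 7)
k = 196 (k = 28*7 = 196)
x(n) = (-72 + n)*(196 + n)/2 (x(n) = ((n - 72)*(n + 196))/2 = ((-72 + n)*(196 + n))/2 = (-72 + n)*(196 + n)/2)
(I + 35897)/(x(182) - 37529) = (24363 + 35897)/((-7056 + (½)*182² + 62*182) - 37529) = 60260/((-7056 + (½)*33124 + 11284) - 37529) = 60260/((-7056 + 16562 + 11284) - 37529) = 60260/(20790 - 37529) = 60260/(-16739) = 60260*(-1/16739) = -60260/16739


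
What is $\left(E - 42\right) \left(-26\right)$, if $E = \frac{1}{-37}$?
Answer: $\frac{40430}{37} \approx 1092.7$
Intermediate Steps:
$E = - \frac{1}{37} \approx -0.027027$
$\left(E - 42\right) \left(-26\right) = \left(- \frac{1}{37} - 42\right) \left(-26\right) = \left(- \frac{1555}{37}\right) \left(-26\right) = \frac{40430}{37}$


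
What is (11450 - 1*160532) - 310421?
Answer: -459503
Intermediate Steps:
(11450 - 1*160532) - 310421 = (11450 - 160532) - 310421 = -149082 - 310421 = -459503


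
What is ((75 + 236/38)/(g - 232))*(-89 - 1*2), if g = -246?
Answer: 140413/9082 ≈ 15.461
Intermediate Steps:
((75 + 236/38)/(g - 232))*(-89 - 1*2) = ((75 + 236/38)/(-246 - 232))*(-89 - 1*2) = ((75 + 236*(1/38))/(-478))*(-89 - 2) = ((75 + 118/19)*(-1/478))*(-91) = ((1543/19)*(-1/478))*(-91) = -1543/9082*(-91) = 140413/9082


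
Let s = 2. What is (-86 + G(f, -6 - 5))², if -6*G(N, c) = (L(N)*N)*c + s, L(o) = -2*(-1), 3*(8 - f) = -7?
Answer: 190096/81 ≈ 2346.9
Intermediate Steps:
f = 31/3 (f = 8 - ⅓*(-7) = 8 + 7/3 = 31/3 ≈ 10.333)
L(o) = 2
G(N, c) = -⅓ - N*c/3 (G(N, c) = -((2*N)*c + 2)/6 = -(2*N*c + 2)/6 = -(2 + 2*N*c)/6 = -⅓ - N*c/3)
(-86 + G(f, -6 - 5))² = (-86 + (-⅓ - ⅓*31/3*(-6 - 5)))² = (-86 + (-⅓ - ⅓*31/3*(-11)))² = (-86 + (-⅓ + 341/9))² = (-86 + 338/9)² = (-436/9)² = 190096/81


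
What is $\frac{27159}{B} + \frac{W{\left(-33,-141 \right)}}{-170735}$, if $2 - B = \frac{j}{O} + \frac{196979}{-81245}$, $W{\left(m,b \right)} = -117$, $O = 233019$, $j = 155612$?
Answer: $\frac{87785816385523858182}{12142743196398685} \approx 7229.5$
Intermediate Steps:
$B = \frac{71120409971}{18931628655}$ ($B = 2 - \left(\frac{155612}{233019} + \frac{196979}{-81245}\right) = 2 - \left(155612 \cdot \frac{1}{233019} + 196979 \left(- \frac{1}{81245}\right)\right) = 2 - \left(\frac{155612}{233019} - \frac{196979}{81245}\right) = 2 - - \frac{33257152661}{18931628655} = 2 + \frac{33257152661}{18931628655} = \frac{71120409971}{18931628655} \approx 3.7567$)
$\frac{27159}{B} + \frac{W{\left(-33,-141 \right)}}{-170735} = \frac{27159}{\frac{71120409971}{18931628655}} - \frac{117}{-170735} = 27159 \cdot \frac{18931628655}{71120409971} - - \frac{117}{170735} = \frac{514164102641145}{71120409971} + \frac{117}{170735} = \frac{87785816385523858182}{12142743196398685}$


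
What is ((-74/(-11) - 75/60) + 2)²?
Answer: 108241/1936 ≈ 55.910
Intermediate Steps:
((-74/(-11) - 75/60) + 2)² = ((-74*(-1/11) - 75*1/60) + 2)² = ((74/11 - 5/4) + 2)² = (241/44 + 2)² = (329/44)² = 108241/1936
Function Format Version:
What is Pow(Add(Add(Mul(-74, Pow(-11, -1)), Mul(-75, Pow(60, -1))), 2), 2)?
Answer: Rational(108241, 1936) ≈ 55.910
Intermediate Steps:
Pow(Add(Add(Mul(-74, Pow(-11, -1)), Mul(-75, Pow(60, -1))), 2), 2) = Pow(Add(Add(Mul(-74, Rational(-1, 11)), Mul(-75, Rational(1, 60))), 2), 2) = Pow(Add(Add(Rational(74, 11), Rational(-5, 4)), 2), 2) = Pow(Add(Rational(241, 44), 2), 2) = Pow(Rational(329, 44), 2) = Rational(108241, 1936)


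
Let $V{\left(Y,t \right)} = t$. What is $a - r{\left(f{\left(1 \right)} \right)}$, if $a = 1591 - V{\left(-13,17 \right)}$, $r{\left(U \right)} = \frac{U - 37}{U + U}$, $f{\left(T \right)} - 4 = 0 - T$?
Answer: $\frac{4739}{3} \approx 1579.7$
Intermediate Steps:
$f{\left(T \right)} = 4 - T$ ($f{\left(T \right)} = 4 + \left(0 - T\right) = 4 - T$)
$r{\left(U \right)} = \frac{-37 + U}{2 U}$
$a = 1574$ ($a = 1591 - 17 = 1574$)
$a - r{\left(f{\left(1 \right)} \right)} = 1574 - \frac{-37 + \left(4 - 1\right)}{2 \left(4 - 1\right)} = 1574 - \frac{-37 + 3}{2 \cdot 3} = 1574 - \frac{1}{2} \cdot \frac{1}{3} \left(-34\right) = 1574 - - \frac{17}{3} = 1574 + \frac{17}{3} = \frac{4739}{3}$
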